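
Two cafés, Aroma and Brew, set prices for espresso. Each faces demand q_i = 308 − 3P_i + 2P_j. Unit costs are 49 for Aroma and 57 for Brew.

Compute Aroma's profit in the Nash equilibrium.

Aroma's profit: π = (P_{Aroma} − 49)(308 − 3P_{Aroma} + 2P_{Brew}).
∂π/∂P_{Aroma} = 455 − 6P_{Aroma} + 2P_{Brew} = 0 ⇒ P_{Aroma} = 455/6 + (1/3)P_{Brew}.
Similarly P_{Brew} = 479/6 + (1/3)P_{Aroma}.
Solving the two reaction functions simultaneously: (1 − (1/3)(1/3))P_{Aroma} = 455/6 + (1/3)·(479/6), so (8/9)P_{Aroma} = 922/9 and P_{Aroma} = 115.25.
Then P_{Brew} = 479/6 + (1/3)·115.25 = 118.25.
q_{Aroma} = 308 − 3·115.25 + 2·118.25 = 198.75.
Profit = (115.25 − 49)·198.75 = 13167.1875.

13167.1875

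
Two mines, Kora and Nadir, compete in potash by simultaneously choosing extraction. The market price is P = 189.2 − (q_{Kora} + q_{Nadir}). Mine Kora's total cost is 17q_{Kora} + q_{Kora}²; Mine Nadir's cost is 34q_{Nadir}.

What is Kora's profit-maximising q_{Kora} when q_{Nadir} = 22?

Mine Kora's profit: π = q_{Kora}(189.2 − (q_{Kora} + q_{Nadir})) − 17q_{Kora} − q_{Kora}².
∂π/∂q_{Kora} = 172.2 − 4q_{Kora} − q_{Nadir} = 0, so q_{Kora} = 43.05 − 0.25q_{Nadir}.
At q_{Nadir} = 22: q_{Kora} = 43.05 − 0.25·22 = 37.55.

37.55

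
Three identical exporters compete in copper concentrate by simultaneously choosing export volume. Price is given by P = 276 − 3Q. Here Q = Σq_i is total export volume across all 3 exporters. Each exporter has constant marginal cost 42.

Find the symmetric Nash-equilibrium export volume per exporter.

19.5

A representative exporter's profit is π_i = q_i(276 − 3Q) − 42q_i, with Q = q_i + Σ_{j≠i} q_j.
First-order condition: 234 − 6q_i − 3Σ_{j≠i} q_j = 0.
In a symmetric equilibrium every exporter chooses the same q, so Σ_{j≠i} q_j = 2q. The condition becomes 234 − 12q = 0, giving q = 234/12 = 19.5.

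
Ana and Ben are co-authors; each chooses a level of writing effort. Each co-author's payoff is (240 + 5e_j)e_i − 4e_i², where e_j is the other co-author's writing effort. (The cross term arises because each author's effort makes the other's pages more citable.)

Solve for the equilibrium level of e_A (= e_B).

80

Ana's payoff is (240 + 5e_B)e_A − 4e_A².
∂π/∂e_A = 240 + 5e_B − 8e_A = 0, so e_A = 30 + 0.625e_B.
Setting e_A = e_B in the reaction function: e_A = 30 + 0.625e_A, so e_A = 30 / 0.375 = 80.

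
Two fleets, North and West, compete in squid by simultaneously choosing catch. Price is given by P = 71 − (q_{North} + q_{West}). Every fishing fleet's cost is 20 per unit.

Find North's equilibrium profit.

Fishing fleet North's profit: π = q_{North}(71 − (q_{North} + q_{West})) − 20q_{North}.
∂π/∂q_{North} = 51 − 2q_{North} − q_{West} = 0, so q_{North} = 25.5 − 0.5q_{West}.
The game is symmetric, so in equilibrium q_{West} = q_{North}: the reaction function gives 1.5q_{North} = 25.5, hence q_{North} = 17.
Price P = 71 − 34 = 37.
North's profit: (37 − 20)·17 = 289.

289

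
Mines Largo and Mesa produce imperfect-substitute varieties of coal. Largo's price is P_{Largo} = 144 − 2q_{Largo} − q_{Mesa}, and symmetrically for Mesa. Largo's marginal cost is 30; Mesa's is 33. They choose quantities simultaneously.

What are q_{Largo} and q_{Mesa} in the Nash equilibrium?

23, 22

Mine Largo's profit: π = q_{Largo}(144 − 2q_{Largo} − q_{Mesa}) − 30q_{Largo}.
∂π/∂q_{Largo} = 114 − 4q_{Largo} − q_{Mesa} = 0 ⇒ q_{Largo} = 28.5 − 0.25q_{Mesa}.
Similarly q_{Mesa} = 27.75 − 0.25q_{Largo}.
Substituting the second reaction function into the first: q_{Largo} = 28.5 − 0.25(27.75 − 0.25q_{Largo}), which gives 0.9375q_{Largo} = 21.5625 ⇒ q_{Largo} = 23.
Then q_{Mesa} = 27.75 − 0.25·23 = 22.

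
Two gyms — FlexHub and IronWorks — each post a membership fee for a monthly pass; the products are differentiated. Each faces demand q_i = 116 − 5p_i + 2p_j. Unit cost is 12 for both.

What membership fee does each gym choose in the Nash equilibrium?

22

FlexHub's profit: π = (p_{FlexHub} − 12)(116 − 5p_{FlexHub} + 2p_{IronWorks}).
∂π/∂p_{FlexHub} = 176 − 10p_{FlexHub} + 2p_{IronWorks} = 0 ⇒ p_{FlexHub} = 17.6 + 0.2p_{IronWorks}.
The game is symmetric, so in equilibrium p_{IronWorks} = p_{FlexHub}: the reaction function gives 0.8p_{FlexHub} = 17.6, hence p_{FlexHub} = 22.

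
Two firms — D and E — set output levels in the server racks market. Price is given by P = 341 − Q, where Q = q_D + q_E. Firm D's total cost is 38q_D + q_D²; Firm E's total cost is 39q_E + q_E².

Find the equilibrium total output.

Firm D's profit: π = q_D(341 − (q_D + q_E)) − 38q_D − q_D².
∂π/∂q_D = 303 − 4q_D − q_E = 0, so q_D = 75.75 − 0.25q_E.
By the same steps for E: q_E = 75.5 − 0.25q_D.
Plugging q_E into D's best response: q_D = 75.75 − 0.25(75.5 − 0.25q_D) ⇒ 0.9375q_D = 56.875, so q_D = 182/3.
Then q_E = 75.5 − 0.25·(182/3) = 181/3.
Total output: 182/3 + 181/3 = 121.

121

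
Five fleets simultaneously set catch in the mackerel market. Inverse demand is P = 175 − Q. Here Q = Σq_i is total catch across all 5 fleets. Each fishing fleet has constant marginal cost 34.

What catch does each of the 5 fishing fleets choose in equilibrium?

23.5

A representative fishing fleet's profit is π_i = q_i(175 − Q) − 34q_i, with Q = q_i + Σ_{j≠i} q_j.
First-order condition: 141 − 2q_i − Σ_{j≠i} q_j = 0.
Imposing symmetry (q_j = q for all j) turns Σ_{j≠i} q_j into 4q, so 141 = 6q and q = 23.5.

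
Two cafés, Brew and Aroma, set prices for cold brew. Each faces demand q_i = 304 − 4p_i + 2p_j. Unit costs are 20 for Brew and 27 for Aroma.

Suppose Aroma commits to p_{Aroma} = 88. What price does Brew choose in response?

70

Brew's profit: π = (p_{Brew} − 20)(304 − 4p_{Brew} + 2p_{Aroma}).
∂π/∂p_{Brew} = 384 − 8p_{Brew} + 2p_{Aroma} = 0 ⇒ p_{Brew} = 48 + 0.25p_{Aroma}.
At p_{Aroma} = 88: p_{Brew} = 48 + 0.25·88 = 70.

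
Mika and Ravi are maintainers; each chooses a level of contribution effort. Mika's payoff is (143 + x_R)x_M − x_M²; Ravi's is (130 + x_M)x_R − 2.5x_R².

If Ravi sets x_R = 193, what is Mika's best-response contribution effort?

Expanding Mika's payoff: 143x_M + x_Rx_M − x_M².
∂π/∂x_M = 143 + x_R − 2x_M = 0, so x_M = 71.5 + 0.5x_R.
At x_R = 193: x_M = 71.5 + 0.5·193 = 168.

168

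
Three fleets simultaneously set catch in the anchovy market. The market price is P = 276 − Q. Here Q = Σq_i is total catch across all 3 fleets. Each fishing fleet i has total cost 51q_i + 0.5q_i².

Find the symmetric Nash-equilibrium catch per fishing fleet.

45

A representative fishing fleet's profit is π_i = q_i(276 − Q) − 51q_i − 0.5q_i², with Q = q_i + Σ_{j≠i} q_j.
First-order condition: 225 − 3q_i − Σ_{j≠i} q_j = 0.
Imposing symmetry (q_j = q for all j) turns Σ_{j≠i} q_j into 2q, so 225 = 5q and q = 45.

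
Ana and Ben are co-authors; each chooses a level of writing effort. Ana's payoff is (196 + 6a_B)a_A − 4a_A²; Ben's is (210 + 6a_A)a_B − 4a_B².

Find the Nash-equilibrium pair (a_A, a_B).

Expanding Ana's payoff: 196a_A + 6a_Ba_A − 4a_A².
∂π/∂a_A = 196 + 6a_B − 8a_A = 0, so a_A = 24.5 + 0.75a_B.
Likewise for Ben: a_B = 26.25 + 0.75a_A.
Substituting the second reaction function into the first: a_A = 24.5 + 0.75(26.25 + 0.75a_A), which gives 0.4375a_A = 44.1875 ⇒ a_A = 101.
Then a_B = 26.25 + 0.75·101 = 102.

101, 102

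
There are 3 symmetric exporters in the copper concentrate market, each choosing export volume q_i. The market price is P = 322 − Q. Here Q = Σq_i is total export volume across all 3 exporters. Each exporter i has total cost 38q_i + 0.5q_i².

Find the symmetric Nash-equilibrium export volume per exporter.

56.8

A representative exporter's profit is π_i = q_i(322 − Q) − 38q_i − 0.5q_i², with Q = q_i + Σ_{j≠i} q_j.
First-order condition: 284 − 3q_i − Σ_{j≠i} q_j = 0.
With identical exporters, set every q_j = q: then 284 − 3q − 2q = 0, i.e. q = 284/5 = 56.8.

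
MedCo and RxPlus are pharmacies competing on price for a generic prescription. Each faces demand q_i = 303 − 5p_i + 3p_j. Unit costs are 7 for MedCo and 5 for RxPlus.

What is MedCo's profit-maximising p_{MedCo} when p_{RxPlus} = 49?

48.5

MedCo's profit: π = (p_{MedCo} − 7)(303 − 5p_{MedCo} + 3p_{RxPlus}).
∂π/∂p_{MedCo} = 338 − 10p_{MedCo} + 3p_{RxPlus} = 0 ⇒ p_{MedCo} = 33.8 + 0.3p_{RxPlus}.
At p_{RxPlus} = 49: p_{MedCo} = 33.8 + 0.3·49 = 48.5.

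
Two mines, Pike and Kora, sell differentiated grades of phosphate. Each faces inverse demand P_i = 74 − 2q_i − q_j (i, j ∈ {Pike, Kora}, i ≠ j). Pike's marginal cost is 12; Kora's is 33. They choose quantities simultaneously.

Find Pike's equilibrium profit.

380.88

Mine Pike's profit: π = q_{Pike}(74 − 2q_{Pike} − q_{Kora}) − 12q_{Pike}.
∂π/∂q_{Pike} = 62 − 4q_{Pike} − q_{Kora} = 0 ⇒ q_{Pike} = 15.5 − 0.25q_{Kora}.
Similarly q_{Kora} = 10.25 − 0.25q_{Pike}.
Plugging q_{Kora} into Pike's best response: q_{Pike} = 15.5 − 0.25(10.25 − 0.25q_{Pike}) ⇒ 0.9375q_{Pike} = 12.9375, so q_{Pike} = 13.8.
Then q_{Kora} = 10.25 − 0.25·13.8 = 6.8.
P_{Pike} = 74 − 2·13.8 − 6.8 = 39.6.
Profit = (39.6 − 12)·13.8 = 380.88.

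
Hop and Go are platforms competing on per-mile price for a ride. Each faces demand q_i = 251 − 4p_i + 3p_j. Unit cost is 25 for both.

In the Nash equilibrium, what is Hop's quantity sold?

180.8

Hop's profit: π = (p_{Hop} − 25)(251 − 4p_{Hop} + 3p_{Go}).
∂π/∂p_{Hop} = 351 − 8p_{Hop} + 3p_{Go} = 0 ⇒ p_{Hop} = 43.875 + 0.375p_{Go}.
The game is symmetric, so in equilibrium p_{Go} = p_{Hop}: the reaction function gives 0.625p_{Hop} = 43.875, hence p_{Hop} = 70.2.
q_{Hop} = 251 − 4·70.2 + 3·70.2 = 180.8.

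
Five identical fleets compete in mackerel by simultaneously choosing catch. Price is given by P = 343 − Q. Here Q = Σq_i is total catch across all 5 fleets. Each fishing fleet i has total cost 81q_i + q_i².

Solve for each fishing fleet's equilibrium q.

A representative fishing fleet's profit is π_i = q_i(343 − Q) − 81q_i − q_i², with Q = q_i + Σ_{j≠i} q_j.
First-order condition: 262 − 4q_i − Σ_{j≠i} q_j = 0.
Imposing symmetry (q_j = q for all j) turns Σ_{j≠i} q_j into 4q, so 262 = 8q and q = 32.75.

32.75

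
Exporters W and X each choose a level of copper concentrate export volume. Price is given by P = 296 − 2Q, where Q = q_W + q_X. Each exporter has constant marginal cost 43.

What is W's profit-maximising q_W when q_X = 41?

Exporter W's profit: π = q_W(296 − 2(q_W + q_X)) − 43q_W.
∂π/∂q_W = 253 − 4q_W − 2q_X = 0, so q_W = 63.25 − 0.5q_X.
At q_X = 41: q_W = 63.25 − 0.5·41 = 42.75.

42.75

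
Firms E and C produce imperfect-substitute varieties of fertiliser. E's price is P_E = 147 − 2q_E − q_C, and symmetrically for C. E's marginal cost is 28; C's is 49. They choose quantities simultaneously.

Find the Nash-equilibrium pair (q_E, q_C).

25.2, 18.2

Firm E's profit: π = q_E(147 − 2q_E − q_C) − 28q_E.
∂π/∂q_E = 119 − 4q_E − q_C = 0 ⇒ q_E = 29.75 − 0.25q_C.
Similarly q_C = 24.5 − 0.25q_E.
Plugging q_C into E's best response: q_E = 29.75 − 0.25(24.5 − 0.25q_E) ⇒ 0.9375q_E = 23.625, so q_E = 25.2.
Then q_C = 24.5 − 0.25·25.2 = 18.2.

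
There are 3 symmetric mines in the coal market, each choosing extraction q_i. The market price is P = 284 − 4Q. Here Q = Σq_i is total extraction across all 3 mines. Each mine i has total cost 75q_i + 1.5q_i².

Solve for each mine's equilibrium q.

11

A representative mine's profit is π_i = q_i(284 − 4Q) − 75q_i − 1.5q_i², with Q = q_i + Σ_{j≠i} q_j.
First-order condition: 209 − 11q_i − 4Σ_{j≠i} q_j = 0.
Imposing symmetry (q_j = q for all j) turns Σ_{j≠i} q_j into 2q, so 209 = 19q and q = 11.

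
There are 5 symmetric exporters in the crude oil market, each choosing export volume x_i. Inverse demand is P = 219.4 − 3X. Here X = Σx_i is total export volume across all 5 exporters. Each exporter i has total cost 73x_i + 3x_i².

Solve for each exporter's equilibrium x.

6.1

A representative exporter's profit is π_i = x_i(219.4 − 3X) − 73x_i − 3x_i², with X = x_i + Σ_{j≠i} x_j.
First-order condition: 146.4 − 12x_i − 3Σ_{j≠i} x_j = 0.
With identical exporters, set every x_j = x: then 146.4 − 12x − 12x = 0, i.e. x = 146.4/24 = 6.1.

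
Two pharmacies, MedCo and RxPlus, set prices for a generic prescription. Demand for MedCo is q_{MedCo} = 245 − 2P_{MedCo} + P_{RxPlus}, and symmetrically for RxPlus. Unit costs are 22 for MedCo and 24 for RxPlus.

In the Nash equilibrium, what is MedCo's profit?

MedCo's profit: π = (P_{MedCo} − 22)(245 − 2P_{MedCo} + P_{RxPlus}).
∂π/∂P_{MedCo} = 289 − 4P_{MedCo} + P_{RxPlus} = 0 ⇒ P_{MedCo} = 72.25 + 0.25P_{RxPlus}.
Similarly P_{RxPlus} = 73.25 + 0.25P_{MedCo}.
Solving the two reaction functions simultaneously: (1 − (0.25)(0.25))P_{MedCo} = 72.25 + 0.25·73.25, so 0.9375P_{MedCo} = 90.5625 and P_{MedCo} = 96.6.
Then P_{RxPlus} = 73.25 + 0.25·96.6 = 97.4.
q_{MedCo} = 245 − 2·96.6 + 97.4 = 149.2.
Profit = (96.6 − 22)·149.2 = 11130.32.

11130.32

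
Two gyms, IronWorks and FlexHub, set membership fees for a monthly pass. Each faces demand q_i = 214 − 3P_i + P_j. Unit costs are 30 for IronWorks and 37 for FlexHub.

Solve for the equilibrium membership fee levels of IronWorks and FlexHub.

61.4, 64.4

IronWorks's profit: π = (P_{IronWorks} − 30)(214 − 3P_{IronWorks} + P_{FlexHub}).
∂π/∂P_{IronWorks} = 304 − 6P_{IronWorks} + P_{FlexHub} = 0 ⇒ P_{IronWorks} = 152/3 + (1/6)P_{FlexHub}.
Similarly P_{FlexHub} = 325/6 + (1/6)P_{IronWorks}.
Solving the two reaction functions simultaneously: (1 − (1/6)(1/6))P_{IronWorks} = 152/3 + (1/6)·(325/6), so (35/36)P_{IronWorks} = 2149/36 and P_{IronWorks} = 61.4.
Then P_{FlexHub} = 325/6 + (1/6)·61.4 = 64.4.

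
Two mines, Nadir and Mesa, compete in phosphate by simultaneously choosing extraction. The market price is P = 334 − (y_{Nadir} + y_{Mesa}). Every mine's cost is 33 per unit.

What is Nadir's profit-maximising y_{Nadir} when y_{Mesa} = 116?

92.5

Mine Nadir's profit: π = y_{Nadir}(334 − (y_{Nadir} + y_{Mesa})) − 33y_{Nadir}.
∂π/∂y_{Nadir} = 301 − 2y_{Nadir} − y_{Mesa} = 0, so y_{Nadir} = 150.5 − 0.5y_{Mesa}.
At y_{Mesa} = 116: y_{Nadir} = 150.5 − 0.5·116 = 92.5.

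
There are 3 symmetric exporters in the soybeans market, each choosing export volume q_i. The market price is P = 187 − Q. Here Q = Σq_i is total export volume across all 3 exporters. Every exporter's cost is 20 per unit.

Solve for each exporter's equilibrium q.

A representative exporter's profit is π_i = q_i(187 − Q) − 20q_i, with Q = q_i + Σ_{j≠i} q_j.
First-order condition: 167 − 2q_i − Σ_{j≠i} q_j = 0.
Imposing symmetry (q_j = q for all j) turns Σ_{j≠i} q_j into 2q, so 167 = 4q and q = 41.75.

41.75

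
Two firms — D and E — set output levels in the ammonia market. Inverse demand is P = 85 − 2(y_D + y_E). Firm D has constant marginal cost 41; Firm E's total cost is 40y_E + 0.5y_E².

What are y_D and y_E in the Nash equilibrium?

Firm D's profit: π = y_D(85 − 2(y_D + y_E)) − 41y_D.
∂π/∂y_D = 44 − 4y_D − 2y_E = 0, so y_D = 11 − 0.5y_E.
For E: ∂π/∂y_E = 45 − 5y_E − 2y_D = 0 ⇒ y_E = 9 − 0.4y_D.
Plugging y_E into D's best response: y_D = 11 − 0.5(9 − 0.4y_D) ⇒ 0.8y_D = 6.5, so y_D = 8.125.
Then y_E = 9 − 0.4·8.125 = 5.75.

8.125, 5.75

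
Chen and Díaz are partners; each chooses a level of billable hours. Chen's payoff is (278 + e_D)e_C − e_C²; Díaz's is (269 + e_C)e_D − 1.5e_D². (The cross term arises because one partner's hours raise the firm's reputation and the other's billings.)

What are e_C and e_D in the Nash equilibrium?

220.6, 163.2

Expanding Chen's payoff: 278e_C + e_De_C − e_C².
∂π/∂e_C = 278 + e_D − 2e_C = 0, so e_C = 139 + 0.5e_D.
Likewise for Díaz: e_D = 269/3 + (1/3)e_C.
Substituting the second reaction function into the first: e_C = 139 + 0.5(269/3 + (1/3)e_C), which gives (5/6)e_C = 1103/6 ⇒ e_C = 220.6.
Then e_D = 269/3 + (1/3)·220.6 = 163.2.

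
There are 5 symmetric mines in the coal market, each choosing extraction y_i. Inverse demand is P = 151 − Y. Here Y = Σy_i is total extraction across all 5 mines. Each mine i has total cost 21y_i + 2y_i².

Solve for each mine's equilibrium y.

A representative mine's profit is π_i = y_i(151 − Y) − 21y_i − 2y_i², with Y = y_i + Σ_{j≠i} y_j.
First-order condition: 130 − 6y_i − Σ_{j≠i} y_j = 0.
In a symmetric equilibrium every mine chooses the same y, so Σ_{j≠i} y_j = 4y. The condition becomes 130 − 10y = 0, giving y = 130/10 = 13.

13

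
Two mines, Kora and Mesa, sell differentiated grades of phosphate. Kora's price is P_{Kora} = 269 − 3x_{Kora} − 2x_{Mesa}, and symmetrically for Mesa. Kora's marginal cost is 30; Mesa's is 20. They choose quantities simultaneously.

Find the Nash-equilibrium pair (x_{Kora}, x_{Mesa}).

Mine Kora's profit: π = x_{Kora}(269 − 3x_{Kora} − 2x_{Mesa}) − 30x_{Kora}.
∂π/∂x_{Kora} = 239 − 6x_{Kora} − 2x_{Mesa} = 0 ⇒ x_{Kora} = 239/6 − (1/3)x_{Mesa}.
Similarly x_{Mesa} = 41.5 − (1/3)x_{Kora}.
Substituting the second reaction function into the first: x_{Kora} = 239/6 − (1/3)(41.5 − (1/3)x_{Kora}), which gives (8/9)x_{Kora} = 26 ⇒ x_{Kora} = 29.25.
Then x_{Mesa} = 41.5 − (1/3)·29.25 = 31.75.

29.25, 31.75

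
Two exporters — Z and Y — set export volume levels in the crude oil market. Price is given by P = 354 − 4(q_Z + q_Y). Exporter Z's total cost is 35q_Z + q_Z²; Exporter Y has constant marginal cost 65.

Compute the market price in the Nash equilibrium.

Exporter Z's profit: π = q_Z(354 − 4(q_Z + q_Y)) − 35q_Z − q_Z².
∂π/∂q_Z = 319 − 10q_Z − 4q_Y = 0, so q_Z = 31.9 − 0.4q_Y.
For Y: ∂π/∂q_Y = 289 − 8q_Y − 4q_Z = 0 ⇒ q_Y = 36.125 − 0.5q_Z.
Plugging q_Y into Z's best response: q_Z = 31.9 − 0.4(36.125 − 0.5q_Z) ⇒ 0.8q_Z = 17.45, so q_Z = 21.8125.
Then q_Y = 36.125 − 0.5·21.8125 = 807/32.
Equilibrium price: P = 354 − 4·(1505/32) = 165.875.

165.875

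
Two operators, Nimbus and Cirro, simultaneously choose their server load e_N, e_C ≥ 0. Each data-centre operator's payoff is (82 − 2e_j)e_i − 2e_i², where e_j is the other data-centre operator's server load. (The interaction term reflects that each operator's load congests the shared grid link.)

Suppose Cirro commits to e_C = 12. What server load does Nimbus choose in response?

14.5

Nimbus's payoff is (82 − 2e_C)e_N − 2e_N².
∂π/∂e_N = 82 − 2e_C − 4e_N = 0, so e_N = 20.5 − 0.5e_C.
At e_C = 12: e_N = 20.5 − 0.5·12 = 14.5.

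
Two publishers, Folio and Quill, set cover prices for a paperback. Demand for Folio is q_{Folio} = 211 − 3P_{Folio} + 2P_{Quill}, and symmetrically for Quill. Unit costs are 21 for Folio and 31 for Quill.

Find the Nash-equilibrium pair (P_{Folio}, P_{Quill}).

70.375, 74.125

Folio's profit: π = (P_{Folio} − 21)(211 − 3P_{Folio} + 2P_{Quill}).
∂π/∂P_{Folio} = 274 − 6P_{Folio} + 2P_{Quill} = 0 ⇒ P_{Folio} = 137/3 + (1/3)P_{Quill}.
Similarly P_{Quill} = 152/3 + (1/3)P_{Folio}.
Plugging P_{Quill} into Folio's best response: P_{Folio} = 137/3 + (1/3)(152/3 + (1/3)P_{Folio}) ⇒ (8/9)P_{Folio} = 563/9, so P_{Folio} = 70.375.
Then P_{Quill} = 152/3 + (1/3)·70.375 = 74.125.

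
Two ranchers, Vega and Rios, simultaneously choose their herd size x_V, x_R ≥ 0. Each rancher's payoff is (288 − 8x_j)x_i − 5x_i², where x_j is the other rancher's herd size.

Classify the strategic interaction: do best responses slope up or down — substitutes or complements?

Vega's payoff is (288 − 8x_R)x_V − 5x_V².
∂π/∂x_V = 288 − 8x_R − 10x_V = 0, so x_V = 28.8 − 0.8x_R.
The best-response slope dx_V/dx_R = −0.8 < 0: the reaction function is downward-sloping, so the choices are strategic substitutes.

strategic substitutes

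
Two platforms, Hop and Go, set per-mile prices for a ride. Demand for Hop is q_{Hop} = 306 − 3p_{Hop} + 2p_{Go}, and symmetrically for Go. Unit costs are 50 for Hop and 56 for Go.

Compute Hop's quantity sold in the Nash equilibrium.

Hop's profit: π = (p_{Hop} − 50)(306 − 3p_{Hop} + 2p_{Go}).
∂π/∂p_{Hop} = 456 − 6p_{Hop} + 2p_{Go} = 0 ⇒ p_{Hop} = 76 + (1/3)p_{Go}.
Similarly p_{Go} = 79 + (1/3)p_{Hop}.
Solving the two reaction functions simultaneously: (1 − (1/3)(1/3))p_{Hop} = 76 + (1/3)·79, so (8/9)p_{Hop} = 307/3 and p_{Hop} = 115.125.
Then p_{Go} = 79 + (1/3)·115.125 = 117.375.
q_{Hop} = 306 − 3·115.125 + 2·117.375 = 195.375.

195.375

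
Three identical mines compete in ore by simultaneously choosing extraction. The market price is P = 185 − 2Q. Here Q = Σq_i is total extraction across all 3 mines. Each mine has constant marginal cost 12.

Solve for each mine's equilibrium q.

A representative mine's profit is π_i = q_i(185 − 2Q) − 12q_i, with Q = q_i + Σ_{j≠i} q_j.
First-order condition: 173 − 4q_i − 2Σ_{j≠i} q_j = 0.
With identical mines, set every q_j = q: then 173 − 4q − 4q = 0, i.e. q = 173/8 = 21.625.

21.625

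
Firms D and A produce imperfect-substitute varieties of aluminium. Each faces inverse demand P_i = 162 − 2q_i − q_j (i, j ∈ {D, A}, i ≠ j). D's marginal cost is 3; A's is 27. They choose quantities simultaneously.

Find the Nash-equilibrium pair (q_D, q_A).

Firm D's profit: π = q_D(162 − 2q_D − q_A) − 3q_D.
∂π/∂q_D = 159 − 4q_D − q_A = 0 ⇒ q_D = 39.75 − 0.25q_A.
Similarly q_A = 33.75 − 0.25q_D.
Solving the two reaction functions simultaneously: (1 − (−0.25)(−0.25))q_D = 39.75 − 0.25·33.75, so 0.9375q_D = 31.3125 and q_D = 33.4.
Then q_A = 33.75 − 0.25·33.4 = 25.4.

33.4, 25.4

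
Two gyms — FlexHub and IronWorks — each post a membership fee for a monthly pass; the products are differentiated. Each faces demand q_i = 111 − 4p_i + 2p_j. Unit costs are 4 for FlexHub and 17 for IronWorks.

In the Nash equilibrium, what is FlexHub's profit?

FlexHub's profit: π = (p_{FlexHub} − 4)(111 − 4p_{FlexHub} + 2p_{IronWorks}).
∂π/∂p_{FlexHub} = 127 − 8p_{FlexHub} + 2p_{IronWorks} = 0 ⇒ p_{FlexHub} = 15.875 + 0.25p_{IronWorks}.
Similarly p_{IronWorks} = 22.375 + 0.25p_{FlexHub}.
Solving the two reaction functions simultaneously: (1 − (0.25)(0.25))p_{FlexHub} = 15.875 + 0.25·22.375, so 0.9375p_{FlexHub} = 687/32 and p_{FlexHub} = 22.9.
Then p_{IronWorks} = 22.375 + 0.25·22.9 = 28.1.
q_{FlexHub} = 111 − 4·22.9 + 2·28.1 = 75.6.
Profit = (22.9 − 4)·75.6 = 1428.84.

1428.84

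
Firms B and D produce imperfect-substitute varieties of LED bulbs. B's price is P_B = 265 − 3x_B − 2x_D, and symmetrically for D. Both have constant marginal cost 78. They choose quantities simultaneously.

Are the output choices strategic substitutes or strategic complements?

Firm B's profit: π = x_B(265 − 3x_B − 2x_D) − 78x_B.
∂π/∂x_B = 187 − 6x_B − 2x_D = 0 ⇒ x_B = 187/6 − (1/3)x_D.
The best-response slope dx_B/dx_D = −1/3 < 0: the reaction function is downward-sloping, so the choices are strategic substitutes.

strategic substitutes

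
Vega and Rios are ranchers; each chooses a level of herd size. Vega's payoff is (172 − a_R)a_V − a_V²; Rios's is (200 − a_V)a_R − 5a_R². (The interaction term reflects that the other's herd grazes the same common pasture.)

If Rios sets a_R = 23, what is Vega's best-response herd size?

Expanding Vega's payoff: 172a_V − a_Ra_V − a_V².
∂π/∂a_V = 172 − a_R − 2a_V = 0, so a_V = 86 − 0.5a_R.
At a_R = 23: a_V = 86 − 0.5·23 = 74.5.

74.5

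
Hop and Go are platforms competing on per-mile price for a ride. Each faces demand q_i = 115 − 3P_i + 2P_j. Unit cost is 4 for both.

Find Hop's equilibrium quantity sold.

83.25

Hop's profit: π = (P_{Hop} − 4)(115 − 3P_{Hop} + 2P_{Go}).
∂π/∂P_{Hop} = 127 − 6P_{Hop} + 2P_{Go} = 0 ⇒ P_{Hop} = 127/6 + (1/3)P_{Go}.
The game is symmetric, so in equilibrium P_{Go} = P_{Hop}: the reaction function gives (2/3)P_{Hop} = 127/6, hence P_{Hop} = 31.75.
q_{Hop} = 115 − 3·31.75 + 2·31.75 = 83.25.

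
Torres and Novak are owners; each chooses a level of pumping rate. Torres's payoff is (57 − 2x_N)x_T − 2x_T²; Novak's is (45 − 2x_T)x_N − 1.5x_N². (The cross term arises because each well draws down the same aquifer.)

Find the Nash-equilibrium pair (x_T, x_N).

10.125, 8.25

Expanding Torres's payoff: 57x_T − 2x_Nx_T − 2x_T².
∂π/∂x_T = 57 − 2x_N − 4x_T = 0, so x_T = 14.25 − 0.5x_N.
Likewise for Novak: x_N = 15 − (2/3)x_T.
Substituting the second reaction function into the first: x_T = 14.25 − 0.5(15 − (2/3)x_T), which gives (2/3)x_T = 6.75 ⇒ x_T = 10.125.
Then x_N = 15 − (2/3)·10.125 = 8.25.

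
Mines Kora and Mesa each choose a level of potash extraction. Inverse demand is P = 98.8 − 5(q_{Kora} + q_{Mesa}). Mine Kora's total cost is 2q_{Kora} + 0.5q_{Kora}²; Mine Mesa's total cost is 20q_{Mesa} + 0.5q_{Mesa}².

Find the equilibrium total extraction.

10.975

Mine Kora's profit: π = q_{Kora}(98.8 − 5(q_{Kora} + q_{Mesa})) − 2q_{Kora} − 0.5q_{Kora}².
∂π/∂q_{Kora} = 96.8 − 11q_{Kora} − 5q_{Mesa} = 0, so q_{Kora} = 8.8 − (5/11)q_{Mesa}.
By the same steps for Mesa: q_{Mesa} = 394/55 − (5/11)q_{Kora}.
Substituting the second reaction function into the first: q_{Kora} = 8.8 − (5/11)(394/55 − (5/11)q_{Kora}), which gives (96/121)q_{Kora} = 3354/605 ⇒ q_{Kora} = 6.9875.
Then q_{Mesa} = 394/55 − (5/11)·6.9875 = 3.9875.
Total extraction: 6.9875 + 3.9875 = 10.975.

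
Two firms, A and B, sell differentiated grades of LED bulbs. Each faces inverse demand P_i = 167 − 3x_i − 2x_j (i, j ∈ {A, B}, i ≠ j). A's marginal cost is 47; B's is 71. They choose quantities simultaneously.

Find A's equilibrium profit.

816.75

Firm A's profit: π = x_A(167 − 3x_A − 2x_B) − 47x_A.
∂π/∂x_A = 120 − 6x_A − 2x_B = 0 ⇒ x_A = 20 − (1/3)x_B.
Similarly x_B = 16 − (1/3)x_A.
Plugging x_B into A's best response: x_A = 20 − (1/3)(16 − (1/3)x_A) ⇒ (8/9)x_A = 44/3, so x_A = 16.5.
Then x_B = 16 − (1/3)·16.5 = 10.5.
P_A = 167 − 3·16.5 − 2·10.5 = 96.5.
Profit = (96.5 − 47)·16.5 = 816.75.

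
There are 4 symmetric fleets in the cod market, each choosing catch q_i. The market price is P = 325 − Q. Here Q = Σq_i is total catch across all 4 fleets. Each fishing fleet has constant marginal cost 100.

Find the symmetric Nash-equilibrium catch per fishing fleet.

A representative fishing fleet's profit is π_i = q_i(325 − Q) − 100q_i, with Q = q_i + Σ_{j≠i} q_j.
First-order condition: 225 − 2q_i − Σ_{j≠i} q_j = 0.
With identical fishing fleets, set every q_j = q: then 225 − 2q − 3q = 0, i.e. q = 225/5 = 45.

45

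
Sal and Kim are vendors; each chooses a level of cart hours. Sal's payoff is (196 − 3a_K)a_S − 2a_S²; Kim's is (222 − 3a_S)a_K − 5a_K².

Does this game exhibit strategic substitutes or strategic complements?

strategic substitutes

Expanding Sal's payoff: 196a_S − 3a_Ka_S − 2a_S².
∂π/∂a_S = 196 − 3a_K − 4a_S = 0, so a_S = 49 − 0.75a_K.
The best-response slope da_S/da_K = −0.75 < 0: the reaction function is downward-sloping, so the choices are strategic substitutes.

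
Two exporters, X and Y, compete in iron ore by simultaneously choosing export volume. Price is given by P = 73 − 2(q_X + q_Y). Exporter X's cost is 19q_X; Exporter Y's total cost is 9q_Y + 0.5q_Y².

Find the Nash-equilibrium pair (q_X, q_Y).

Exporter X's profit: π = q_X(73 − 2(q_X + q_Y)) − 19q_X.
∂π/∂q_X = 54 − 4q_X − 2q_Y = 0, so q_X = 13.5 − 0.5q_Y.
For Y: ∂π/∂q_Y = 64 − 5q_Y − 2q_X = 0 ⇒ q_Y = 12.8 − 0.4q_X.
Solving the two reaction functions simultaneously: (1 − (−0.5)(−0.4))q_X = 13.5 − 0.5·12.8, so 0.8q_X = 7.1 and q_X = 8.875.
Then q_Y = 12.8 − 0.4·8.875 = 9.25.

8.875, 9.25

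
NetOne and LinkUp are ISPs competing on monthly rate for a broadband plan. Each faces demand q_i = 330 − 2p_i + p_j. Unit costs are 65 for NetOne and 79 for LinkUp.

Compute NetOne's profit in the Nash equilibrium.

16272.08

NetOne's profit: π = (p_{NetOne} − 65)(330 − 2p_{NetOne} + p_{LinkUp}).
∂π/∂p_{NetOne} = 460 − 4p_{NetOne} + p_{LinkUp} = 0 ⇒ p_{NetOne} = 115 + 0.25p_{LinkUp}.
Similarly p_{LinkUp} = 122 + 0.25p_{NetOne}.
Plugging p_{LinkUp} into NetOne's best response: p_{NetOne} = 115 + 0.25(122 + 0.25p_{NetOne}) ⇒ 0.9375p_{NetOne} = 145.5, so p_{NetOne} = 155.2.
Then p_{LinkUp} = 122 + 0.25·155.2 = 160.8.
q_{NetOne} = 330 − 2·155.2 + 160.8 = 180.4.
Profit = (155.2 − 65)·180.4 = 16272.08.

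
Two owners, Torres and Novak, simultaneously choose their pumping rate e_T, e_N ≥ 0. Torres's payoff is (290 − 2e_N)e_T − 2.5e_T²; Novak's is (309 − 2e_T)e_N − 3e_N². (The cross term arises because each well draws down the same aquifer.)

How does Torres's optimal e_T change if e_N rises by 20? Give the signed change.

-8

Expanding Torres's payoff: 290e_T − 2e_Ne_T − 2.5e_T².
∂π/∂e_T = 290 − 2e_N − 5e_T = 0, so e_T = 58 − 0.4e_N.
The reaction-function slope is −0.4, so a 20-unit rise in e_N moves e_T by −0.4 × 20 = −8. Torres's best response falls — the actions are strategic substitutes.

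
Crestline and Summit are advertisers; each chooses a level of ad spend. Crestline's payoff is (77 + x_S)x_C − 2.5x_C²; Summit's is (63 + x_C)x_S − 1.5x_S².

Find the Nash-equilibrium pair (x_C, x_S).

Expanding Crestline's payoff: 77x_C + x_Sx_C − 2.5x_C².
∂π/∂x_C = 77 + x_S − 5x_C = 0, so x_C = 15.4 + 0.2x_S.
Likewise for Summit: x_S = 21 + (1/3)x_C.
Solving the two reaction functions simultaneously: (1 − (0.2)(1/3))x_C = 15.4 + 0.2·21, so (14/15)x_C = 19.6 and x_C = 21.
Then x_S = 21 + (1/3)·21 = 28.

21, 28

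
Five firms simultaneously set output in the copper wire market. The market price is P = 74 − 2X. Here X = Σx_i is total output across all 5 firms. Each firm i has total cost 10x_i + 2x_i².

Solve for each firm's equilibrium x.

A representative firm's profit is π_i = x_i(74 − 2X) − 10x_i − 2x_i², with X = x_i + Σ_{j≠i} x_j.
First-order condition: 64 − 8x_i − 2Σ_{j≠i} x_j = 0.
Imposing symmetry (x_j = x for all j) turns Σ_{j≠i} x_j into 4x, so 64 = 16x and x = 4.

4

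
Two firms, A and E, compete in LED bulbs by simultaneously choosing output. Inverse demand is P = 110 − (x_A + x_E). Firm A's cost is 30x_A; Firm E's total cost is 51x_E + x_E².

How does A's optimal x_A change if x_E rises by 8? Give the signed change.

-4

Firm A's profit: π = x_A(110 − (x_A + x_E)) − 30x_A.
∂π/∂x_A = 80 − 2x_A − x_E = 0, so x_A = 40 − 0.5x_E.
The reaction-function slope is −0.5, so an 8-unit rise in x_E moves x_A by −0.5 × 8 = −4. A's best response falls — the actions are strategic substitutes.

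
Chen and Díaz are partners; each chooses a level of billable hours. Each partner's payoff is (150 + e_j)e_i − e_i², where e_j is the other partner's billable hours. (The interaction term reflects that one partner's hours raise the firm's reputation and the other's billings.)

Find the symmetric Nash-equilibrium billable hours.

Chen's payoff is (150 + e_D)e_C − e_C².
∂π/∂e_C = 150 + e_D − 2e_C = 0, so e_C = 75 + 0.5e_D.
Setting e_C = e_D in the reaction function: e_C = 75 + 0.5e_C, so e_C = 75 / 0.5 = 150.

150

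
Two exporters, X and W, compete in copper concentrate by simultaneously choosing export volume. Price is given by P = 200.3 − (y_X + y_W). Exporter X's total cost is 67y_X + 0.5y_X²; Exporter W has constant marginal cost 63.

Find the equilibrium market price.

Exporter X's profit: π = y_X(200.3 − (y_X + y_W)) − 67y_X − 0.5y_X².
∂π/∂y_X = 133.3 − 3y_X − y_W = 0, so y_X = 1333/30 − (1/3)y_W.
For W: ∂π/∂y_W = 137.3 − 2y_W − y_X = 0 ⇒ y_W = 68.65 − 0.5y_X.
Plugging y_W into X's best response: y_X = 1333/30 − (1/3)(68.65 − 0.5y_X) ⇒ (5/6)y_X = 21.55, so y_X = 25.86.
Then y_W = 68.65 − 0.5·25.86 = 55.72.
Equilibrium price: P = 200.3 − 81.58 = 118.72.

118.72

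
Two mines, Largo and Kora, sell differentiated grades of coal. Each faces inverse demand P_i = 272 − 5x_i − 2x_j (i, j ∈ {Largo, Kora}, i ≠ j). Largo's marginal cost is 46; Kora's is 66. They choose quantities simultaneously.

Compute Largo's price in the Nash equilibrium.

142.25

Mine Largo's profit: π = x_{Largo}(272 − 5x_{Largo} − 2x_{Kora}) − 46x_{Largo}.
∂π/∂x_{Largo} = 226 − 10x_{Largo} − 2x_{Kora} = 0 ⇒ x_{Largo} = 22.6 − 0.2x_{Kora}.
Similarly x_{Kora} = 20.6 − 0.2x_{Largo}.
Solving the two reaction functions simultaneously: (1 − (−0.2)(−0.2))x_{Largo} = 22.6 − 0.2·20.6, so 0.96x_{Largo} = 18.48 and x_{Largo} = 19.25.
Then x_{Kora} = 20.6 − 0.2·19.25 = 16.75.
P_{Largo} = 272 − 5·19.25 − 2·16.75 = 142.25.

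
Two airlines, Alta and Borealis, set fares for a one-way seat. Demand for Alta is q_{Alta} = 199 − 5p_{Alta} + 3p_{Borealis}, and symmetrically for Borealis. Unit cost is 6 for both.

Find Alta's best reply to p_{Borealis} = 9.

Alta's profit: π = (p_{Alta} − 6)(199 − 5p_{Alta} + 3p_{Borealis}).
∂π/∂p_{Alta} = 229 − 10p_{Alta} + 3p_{Borealis} = 0 ⇒ p_{Alta} = 22.9 + 0.3p_{Borealis}.
At p_{Borealis} = 9: p_{Alta} = 22.9 + 0.3·9 = 25.6.

25.6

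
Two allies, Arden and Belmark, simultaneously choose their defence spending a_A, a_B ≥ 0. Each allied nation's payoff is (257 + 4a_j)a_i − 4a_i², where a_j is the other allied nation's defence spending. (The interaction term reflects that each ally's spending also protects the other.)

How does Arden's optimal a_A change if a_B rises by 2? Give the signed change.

1

Arden's payoff is (257 + 4a_B)a_A − 4a_A².
∂π/∂a_A = 257 + 4a_B − 8a_A = 0, so a_A = 32.125 + 0.5a_B.
The reaction-function slope is 0.5, so a 2-unit rise in a_B moves a_A by 0.5 × 2 = 1. Arden's best response rises — the actions are strategic complements.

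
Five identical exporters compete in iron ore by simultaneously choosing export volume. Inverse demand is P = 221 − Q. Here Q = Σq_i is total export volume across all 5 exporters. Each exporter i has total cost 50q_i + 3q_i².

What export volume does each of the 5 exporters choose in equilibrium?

14.25

A representative exporter's profit is π_i = q_i(221 − Q) − 50q_i − 3q_i², with Q = q_i + Σ_{j≠i} q_j.
First-order condition: 171 − 8q_i − Σ_{j≠i} q_j = 0.
In a symmetric equilibrium every exporter chooses the same q, so Σ_{j≠i} q_j = 4q. The condition becomes 171 − 12q = 0, giving q = 171/12 = 14.25.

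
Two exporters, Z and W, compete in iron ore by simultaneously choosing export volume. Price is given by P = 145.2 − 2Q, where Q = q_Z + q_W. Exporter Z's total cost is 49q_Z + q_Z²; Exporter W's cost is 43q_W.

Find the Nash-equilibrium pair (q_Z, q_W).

Exporter Z's profit: π = q_Z(145.2 − 2(q_Z + q_W)) − 49q_Z − q_Z².
∂π/∂q_Z = 96.2 − 6q_Z − 2q_W = 0, so q_Z = 481/30 − (1/3)q_W.
For W: ∂π/∂q_W = 102.2 − 4q_W − 2q_Z = 0 ⇒ q_W = 25.55 − 0.5q_Z.
Substituting the second reaction function into the first: q_Z = 481/30 − (1/3)(25.55 − 0.5q_Z), which gives (5/6)q_Z = 451/60 ⇒ q_Z = 9.02.
Then q_W = 25.55 − 0.5·9.02 = 21.04.

9.02, 21.04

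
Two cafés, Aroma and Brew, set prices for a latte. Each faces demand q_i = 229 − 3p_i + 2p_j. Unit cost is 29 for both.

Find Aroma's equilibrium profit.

7500

Aroma's profit: π = (p_{Aroma} − 29)(229 − 3p_{Aroma} + 2p_{Brew}).
∂π/∂p_{Aroma} = 316 − 6p_{Aroma} + 2p_{Brew} = 0 ⇒ p_{Aroma} = 158/3 + (1/3)p_{Brew}.
By symmetry p_{Brew} = p_{Aroma}; substituting into the reaction function, (2/3)p_{Aroma} = 158/3 and p_{Aroma} = 79.
q_{Aroma} = 229 − 3·79 + 2·79 = 150.
Profit = (79 − 29)·150 = 7500.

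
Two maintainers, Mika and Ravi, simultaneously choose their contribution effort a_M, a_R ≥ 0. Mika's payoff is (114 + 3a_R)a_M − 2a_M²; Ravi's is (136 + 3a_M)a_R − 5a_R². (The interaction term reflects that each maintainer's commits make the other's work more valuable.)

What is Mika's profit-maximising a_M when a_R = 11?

36.75

Expanding Mika's payoff: 114a_M + 3a_Ra_M − 2a_M².
∂π/∂a_M = 114 + 3a_R − 4a_M = 0, so a_M = 28.5 + 0.75a_R.
At a_R = 11: a_M = 28.5 + 0.75·11 = 36.75.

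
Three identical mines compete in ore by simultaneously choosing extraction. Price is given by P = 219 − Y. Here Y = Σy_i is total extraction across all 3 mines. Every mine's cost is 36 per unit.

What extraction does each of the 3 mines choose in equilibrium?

A representative mine's profit is π_i = y_i(219 − Y) − 36y_i, with Y = y_i + Σ_{j≠i} y_j.
First-order condition: 183 − 2y_i − Σ_{j≠i} y_j = 0.
Imposing symmetry (y_j = y for all j) turns Σ_{j≠i} y_j into 2y, so 183 = 4y and y = 45.75.

45.75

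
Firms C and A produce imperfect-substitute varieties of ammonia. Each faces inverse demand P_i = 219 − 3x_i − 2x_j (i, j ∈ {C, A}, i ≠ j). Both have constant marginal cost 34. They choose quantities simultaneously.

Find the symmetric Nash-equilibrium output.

23.125

Firm C's profit: π = x_C(219 − 3x_C − 2x_A) − 34x_C.
∂π/∂x_C = 185 − 6x_C − 2x_A = 0 ⇒ x_C = 185/6 − (1/3)x_A.
The game is symmetric, so in equilibrium x_A = x_C: the reaction function gives (4/3)x_C = 185/6, hence x_C = 23.125.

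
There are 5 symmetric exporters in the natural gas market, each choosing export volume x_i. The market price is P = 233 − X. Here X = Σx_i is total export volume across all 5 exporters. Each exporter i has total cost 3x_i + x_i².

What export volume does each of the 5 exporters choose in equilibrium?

A representative exporter's profit is π_i = x_i(233 − X) − 3x_i − x_i², with X = x_i + Σ_{j≠i} x_j.
First-order condition: 230 − 4x_i − Σ_{j≠i} x_j = 0.
Imposing symmetry (x_j = x for all j) turns Σ_{j≠i} x_j into 4x, so 230 = 8x and x = 28.75.

28.75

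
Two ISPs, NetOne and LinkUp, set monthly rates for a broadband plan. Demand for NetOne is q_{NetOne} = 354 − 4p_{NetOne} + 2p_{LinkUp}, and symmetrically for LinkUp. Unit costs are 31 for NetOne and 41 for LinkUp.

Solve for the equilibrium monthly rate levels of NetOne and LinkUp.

81, 85

NetOne's profit: π = (p_{NetOne} − 31)(354 − 4p_{NetOne} + 2p_{LinkUp}).
∂π/∂p_{NetOne} = 478 − 8p_{NetOne} + 2p_{LinkUp} = 0 ⇒ p_{NetOne} = 59.75 + 0.25p_{LinkUp}.
Similarly p_{LinkUp} = 64.75 + 0.25p_{NetOne}.
Solving the two reaction functions simultaneously: (1 − (0.25)(0.25))p_{NetOne} = 59.75 + 0.25·64.75, so 0.9375p_{NetOne} = 75.9375 and p_{NetOne} = 81.
Then p_{LinkUp} = 64.75 + 0.25·81 = 85.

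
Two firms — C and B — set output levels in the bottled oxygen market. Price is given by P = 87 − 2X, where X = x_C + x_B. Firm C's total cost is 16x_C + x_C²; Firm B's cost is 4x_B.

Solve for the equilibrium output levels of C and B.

Firm C's profit: π = x_C(87 − 2(x_C + x_B)) − 16x_C − x_C².
∂π/∂x_C = 71 − 6x_C − 2x_B = 0, so x_C = 71/6 − (1/3)x_B.
For B: ∂π/∂x_B = 83 − 4x_B − 2x_C = 0 ⇒ x_B = 20.75 − 0.5x_C.
Plugging x_B into C's best response: x_C = 71/6 − (1/3)(20.75 − 0.5x_C) ⇒ (5/6)x_C = 59/12, so x_C = 5.9.
Then x_B = 20.75 − 0.5·5.9 = 17.8.

5.9, 17.8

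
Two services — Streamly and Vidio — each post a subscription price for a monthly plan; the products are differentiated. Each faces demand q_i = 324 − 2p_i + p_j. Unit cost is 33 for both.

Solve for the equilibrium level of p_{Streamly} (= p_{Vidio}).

Streamly's profit: π = (p_{Streamly} − 33)(324 − 2p_{Streamly} + p_{Vidio}).
∂π/∂p_{Streamly} = 390 − 4p_{Streamly} + p_{Vidio} = 0 ⇒ p_{Streamly} = 97.5 + 0.25p_{Vidio}.
The game is symmetric, so in equilibrium p_{Vidio} = p_{Streamly}: the reaction function gives 0.75p_{Streamly} = 97.5, hence p_{Streamly} = 130.

130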